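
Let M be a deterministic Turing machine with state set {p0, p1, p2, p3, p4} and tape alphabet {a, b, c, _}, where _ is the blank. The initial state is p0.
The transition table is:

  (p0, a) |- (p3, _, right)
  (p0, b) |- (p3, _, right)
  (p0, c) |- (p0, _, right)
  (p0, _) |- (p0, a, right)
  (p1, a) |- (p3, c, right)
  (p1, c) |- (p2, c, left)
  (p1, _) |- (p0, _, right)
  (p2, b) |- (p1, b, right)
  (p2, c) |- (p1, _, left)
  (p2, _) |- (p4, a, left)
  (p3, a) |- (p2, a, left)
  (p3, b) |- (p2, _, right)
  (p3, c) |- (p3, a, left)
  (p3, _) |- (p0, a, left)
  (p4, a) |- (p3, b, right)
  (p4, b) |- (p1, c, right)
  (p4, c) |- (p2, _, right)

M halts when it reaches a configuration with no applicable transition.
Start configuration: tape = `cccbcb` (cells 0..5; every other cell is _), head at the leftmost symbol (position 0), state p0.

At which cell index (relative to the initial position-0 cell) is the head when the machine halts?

state=p0 head=0 tape=[c]ccbcb   (p0,c)→(p0,_,right)
state=p0 head=1 tape=_[c]cbcb   (p0,c)→(p0,_,right)
state=p0 head=2 tape=__[c]bcb   (p0,c)→(p0,_,right)
state=p0 head=3 tape=___[b]cb   (p0,b)→(p3,_,right)
state=p3 head=4 tape=____[c]b   (p3,c)→(p3,a,left)
state=p3 head=3 tape=___[_]ab   (p3,_)→(p0,a,left)
state=p0 head=2 tape=__[_]aab   (p0,_)→(p0,a,right)
state=p0 head=3 tape=__a[a]ab   (p0,a)→(p3,_,right)
state=p3 head=4 tape=__a_[a]b   (p3,a)→(p2,a,left)
state=p2 head=3 tape=__a[_]ab   (p2,_)→(p4,a,left)
state=p4 head=2 tape=__[a]aab   (p4,a)→(p3,b,right)
state=p3 head=3 tape=__b[a]ab   (p3,a)→(p2,a,left)
state=p2 head=2 tape=__[b]aab   (p2,b)→(p1,b,right)
state=p1 head=3 tape=__b[a]ab   (p1,a)→(p3,c,right)
state=p3 head=4 tape=__bc[a]b   (p3,a)→(p2,a,left)
state=p2 head=3 tape=__b[c]ab   (p2,c)→(p1,_,left)
state=p1 head=2 tape=__[b]_ab
At halt the head is at cell 2.

2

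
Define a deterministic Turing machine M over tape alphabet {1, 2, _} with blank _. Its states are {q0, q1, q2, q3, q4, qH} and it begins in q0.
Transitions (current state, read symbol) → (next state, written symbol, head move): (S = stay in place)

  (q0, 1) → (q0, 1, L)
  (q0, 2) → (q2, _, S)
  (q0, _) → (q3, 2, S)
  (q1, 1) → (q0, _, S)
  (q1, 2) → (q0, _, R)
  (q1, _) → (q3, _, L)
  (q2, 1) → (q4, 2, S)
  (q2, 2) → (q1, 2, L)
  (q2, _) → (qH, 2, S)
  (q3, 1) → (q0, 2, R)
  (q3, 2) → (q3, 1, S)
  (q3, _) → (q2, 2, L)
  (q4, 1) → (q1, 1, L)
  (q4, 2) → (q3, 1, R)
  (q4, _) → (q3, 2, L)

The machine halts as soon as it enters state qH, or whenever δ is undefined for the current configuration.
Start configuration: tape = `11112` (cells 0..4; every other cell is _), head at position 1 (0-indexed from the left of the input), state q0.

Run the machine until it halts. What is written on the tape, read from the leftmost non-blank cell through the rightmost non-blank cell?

q0 | _1[1]112   read 1 → write 1, move L, go to q0
q0 | _[1]1112   read 1 → write 1, move L, go to q0
q0 | [_]11112   read _ → write 2, move S, go to q3
q3 | [2]11112   read 2 → write 1, move S, go to q3
q3 | [1]11112   read 1 → write 2, move R, go to q0
q0 | 2[1]1112   read 1 → write 1, move L, go to q0
q0 | [2]11112   read 2 → write _, move S, go to q2
q2 | [_]11112   read _ → write 2, move S, go to qH
qH | [2]11112
The non-blank tape span at halt is 211112.

211112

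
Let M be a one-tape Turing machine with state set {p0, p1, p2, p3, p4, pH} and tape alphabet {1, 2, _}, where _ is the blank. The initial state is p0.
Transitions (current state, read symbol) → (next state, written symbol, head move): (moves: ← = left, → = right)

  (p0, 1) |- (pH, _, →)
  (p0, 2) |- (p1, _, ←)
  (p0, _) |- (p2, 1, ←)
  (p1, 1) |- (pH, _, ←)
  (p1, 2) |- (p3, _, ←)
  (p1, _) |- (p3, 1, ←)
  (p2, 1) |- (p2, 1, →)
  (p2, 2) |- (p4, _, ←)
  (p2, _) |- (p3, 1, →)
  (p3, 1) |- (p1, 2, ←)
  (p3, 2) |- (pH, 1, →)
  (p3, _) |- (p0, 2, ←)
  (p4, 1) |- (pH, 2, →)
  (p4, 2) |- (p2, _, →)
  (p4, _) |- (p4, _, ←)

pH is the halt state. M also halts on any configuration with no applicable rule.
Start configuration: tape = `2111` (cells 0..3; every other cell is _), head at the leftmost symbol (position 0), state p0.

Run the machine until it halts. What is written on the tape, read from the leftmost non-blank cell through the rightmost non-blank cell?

p0 | _____[2]111   read 2 → write _, move ←, go to p1
p1 | ____[_]_111   read _ → write 1, move ←, go to p3
p3 | ___[_]1_111   read _ → write 2, move ←, go to p0
p0 | __[_]21_111   read _ → write 1, move ←, go to p2
p2 | _[_]121_111   read _ → write 1, move →, go to p3
p3 | _1[1]21_111   read 1 → write 2, move ←, go to p1
p1 | _[1]221_111   read 1 → write _, move ←, go to pH
pH | [_]_221_111
The non-blank tape span at halt is 221_111.

221_111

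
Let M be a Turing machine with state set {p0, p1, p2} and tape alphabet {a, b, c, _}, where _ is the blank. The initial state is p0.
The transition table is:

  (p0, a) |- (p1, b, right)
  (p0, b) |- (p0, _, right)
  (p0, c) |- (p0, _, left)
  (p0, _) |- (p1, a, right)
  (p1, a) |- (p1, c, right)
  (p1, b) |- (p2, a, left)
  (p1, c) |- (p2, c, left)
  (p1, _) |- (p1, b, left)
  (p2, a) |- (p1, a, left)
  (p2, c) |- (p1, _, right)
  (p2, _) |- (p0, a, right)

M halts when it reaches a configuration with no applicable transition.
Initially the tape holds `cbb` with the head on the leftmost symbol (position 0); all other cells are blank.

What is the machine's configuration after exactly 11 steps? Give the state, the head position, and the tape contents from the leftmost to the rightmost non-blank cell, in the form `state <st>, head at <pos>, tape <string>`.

state p2, head at 1, tape ca

state=p0 head=0 tape=_[c]bb   (p0,c)→(p0,_,left)
state=p0 head=-1 tape=[_]_bb   (p0,_)→(p1,a,right)
state=p1 head=0 tape=a[_]bb   (p1,_)→(p1,b,left)
state=p1 head=-1 tape=[a]bbb   (p1,a)→(p1,c,right)
state=p1 head=0 tape=c[b]bb   (p1,b)→(p2,a,left)
state=p2 head=-1 tape=[c]abb   (p2,c)→(p1,_,right)
state=p1 head=0 tape=_[a]bb   (p1,a)→(p1,c,right)
state=p1 head=1 tape=_c[b]b   (p1,b)→(p2,a,left)
state=p2 head=0 tape=_[c]ab   (p2,c)→(p1,_,right)
state=p1 head=1 tape=__[a]b   (p1,a)→(p1,c,right)
state=p1 head=2 tape=__c[b]   (p1,b)→(p2,a,left)
state=p2 head=1 tape=__[c]a
After 11 steps: state p2, head at 1, tape ca.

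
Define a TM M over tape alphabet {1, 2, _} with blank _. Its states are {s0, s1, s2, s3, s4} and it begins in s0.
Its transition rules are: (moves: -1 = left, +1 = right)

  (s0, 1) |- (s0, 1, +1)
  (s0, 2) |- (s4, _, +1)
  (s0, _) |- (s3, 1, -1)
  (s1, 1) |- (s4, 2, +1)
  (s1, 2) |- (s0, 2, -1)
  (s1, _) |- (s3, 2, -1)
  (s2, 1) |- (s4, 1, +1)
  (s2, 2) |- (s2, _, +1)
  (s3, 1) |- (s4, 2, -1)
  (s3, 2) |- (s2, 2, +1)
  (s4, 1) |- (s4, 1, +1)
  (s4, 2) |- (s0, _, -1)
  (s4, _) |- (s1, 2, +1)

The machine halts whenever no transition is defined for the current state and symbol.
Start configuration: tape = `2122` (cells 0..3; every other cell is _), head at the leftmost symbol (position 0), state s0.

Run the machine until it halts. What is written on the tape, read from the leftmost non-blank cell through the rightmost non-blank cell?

s0 | _[2]122   read 2 → write _, move +1, go to s4
s4 | __[1]22   read 1 → write 1, move +1, go to s4
s4 | __1[2]2   read 2 → write _, move -1, go to s0
s0 | __[1]_2   read 1 → write 1, move +1, go to s0
s0 | __1[_]2   read _ → write 1, move -1, go to s3
s3 | __[1]12   read 1 → write 2, move -1, go to s4
s4 | _[_]212   read _ → write 2, move +1, go to s1
s1 | _2[2]12   read 2 → write 2, move -1, go to s0
s0 | _[2]212   read 2 → write _, move +1, go to s4
s4 | __[2]12   read 2 → write _, move -1, go to s0
s0 | _[_]_12   read _ → write 1, move -1, go to s3
s3 | [_]1_12
The non-blank tape span at halt is 1_12.

1_12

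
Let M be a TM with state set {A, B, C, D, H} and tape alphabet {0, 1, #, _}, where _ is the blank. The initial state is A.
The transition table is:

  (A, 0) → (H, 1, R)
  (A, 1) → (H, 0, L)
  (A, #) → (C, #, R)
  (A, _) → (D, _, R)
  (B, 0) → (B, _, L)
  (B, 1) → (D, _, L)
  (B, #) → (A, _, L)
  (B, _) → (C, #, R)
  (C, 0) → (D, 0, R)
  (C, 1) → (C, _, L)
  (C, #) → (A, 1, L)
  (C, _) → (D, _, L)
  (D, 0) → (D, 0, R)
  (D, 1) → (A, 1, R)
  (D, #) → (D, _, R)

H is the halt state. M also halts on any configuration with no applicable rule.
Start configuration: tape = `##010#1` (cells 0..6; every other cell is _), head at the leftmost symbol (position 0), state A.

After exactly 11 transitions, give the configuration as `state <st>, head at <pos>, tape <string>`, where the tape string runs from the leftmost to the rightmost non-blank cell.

A | _[#]#010#1   read # → write #, move R, go to C
C | _#[#]010#1   read # → write 1, move L, go to A
A | _[#]1010#1   read # → write #, move R, go to C
C | _#[1]010#1   read 1 → write _, move L, go to C
C | _[#]_010#1   read # → write 1, move L, go to A
A | [_]1_010#1   read _ → write _, move R, go to D
D | _[1]_010#1   read 1 → write 1, move R, go to A
A | _1[_]010#1   read _ → write _, move R, go to D
D | _1_[0]10#1   read 0 → write 0, move R, go to D
D | _1_0[1]0#1   read 1 → write 1, move R, go to A
A | _1_01[0]#1   read 0 → write 1, move R, go to H
H | _1_011[#]1
After 11 steps: state H, head at 5, tape 1_011#1.

state H, head at 5, tape 1_011#1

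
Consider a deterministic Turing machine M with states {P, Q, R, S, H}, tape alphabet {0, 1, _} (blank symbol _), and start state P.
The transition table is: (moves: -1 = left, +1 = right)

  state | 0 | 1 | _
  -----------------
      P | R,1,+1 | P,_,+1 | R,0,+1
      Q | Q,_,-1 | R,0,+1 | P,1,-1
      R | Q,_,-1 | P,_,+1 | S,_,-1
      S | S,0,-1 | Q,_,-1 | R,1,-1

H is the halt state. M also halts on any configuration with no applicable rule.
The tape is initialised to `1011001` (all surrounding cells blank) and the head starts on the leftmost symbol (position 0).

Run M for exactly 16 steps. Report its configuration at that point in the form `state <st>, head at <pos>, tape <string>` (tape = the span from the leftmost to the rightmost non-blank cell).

state R, head at 2, tape 0_0_10_1

state=P head=0 tape=_[1]011001   (P,1)→(P,_,+1)
state=P head=1 tape=__[0]11001   (P,0)→(R,1,+1)
state=R head=2 tape=__1[1]1001   (R,1)→(P,_,+1)
state=P head=3 tape=__1_[1]001   (P,1)→(P,_,+1)
state=P head=4 tape=__1__[0]01   (P,0)→(R,1,+1)
state=R head=5 tape=__1__1[0]1   (R,0)→(Q,_,-1)
state=Q head=4 tape=__1__[1]_1   (Q,1)→(R,0,+1)
state=R head=5 tape=__1__0[_]1   (R,_)→(S,_,-1)
state=S head=4 tape=__1__[0]_1   (S,0)→(S,0,-1)
state=S head=3 tape=__1_[_]0_1   (S,_)→(R,1,-1)
state=R head=2 tape=__1[_]10_1   (R,_)→(S,_,-1)
state=S head=1 tape=__[1]_10_1   (S,1)→(Q,_,-1)
state=Q head=0 tape=_[_]__10_1   (Q,_)→(P,1,-1)
state=P head=-1 tape=[_]1__10_1   (P,_)→(R,0,+1)
state=R head=0 tape=0[1]__10_1   (R,1)→(P,_,+1)
state=P head=1 tape=0_[_]_10_1   (P,_)→(R,0,+1)
state=R head=2 tape=0_0[_]10_1
After 16 steps: state R, head at 2, tape 0_0_10_1.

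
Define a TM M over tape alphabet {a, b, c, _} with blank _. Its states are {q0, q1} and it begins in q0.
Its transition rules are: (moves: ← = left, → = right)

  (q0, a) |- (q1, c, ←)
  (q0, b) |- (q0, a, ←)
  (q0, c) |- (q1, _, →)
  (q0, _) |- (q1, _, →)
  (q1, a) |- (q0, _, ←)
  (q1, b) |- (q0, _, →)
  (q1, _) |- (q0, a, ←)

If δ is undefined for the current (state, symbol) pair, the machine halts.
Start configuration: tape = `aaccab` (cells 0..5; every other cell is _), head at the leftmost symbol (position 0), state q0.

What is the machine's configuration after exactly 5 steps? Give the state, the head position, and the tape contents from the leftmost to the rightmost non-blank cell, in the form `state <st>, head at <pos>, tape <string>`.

state q1, head at -1, tape caccab

state=q0 head=0 tape=__[a]accab   (q0,a)→(q1,c,←)
state=q1 head=-1 tape=_[_]caccab   (q1,_)→(q0,a,←)
state=q0 head=-2 tape=[_]acaccab   (q0,_)→(q1,_,→)
state=q1 head=-1 tape=_[a]caccab   (q1,a)→(q0,_,←)
state=q0 head=-2 tape=[_]_caccab   (q0,_)→(q1,_,→)
state=q1 head=-1 tape=_[_]caccab
After 5 steps: state q1, head at -1, tape caccab.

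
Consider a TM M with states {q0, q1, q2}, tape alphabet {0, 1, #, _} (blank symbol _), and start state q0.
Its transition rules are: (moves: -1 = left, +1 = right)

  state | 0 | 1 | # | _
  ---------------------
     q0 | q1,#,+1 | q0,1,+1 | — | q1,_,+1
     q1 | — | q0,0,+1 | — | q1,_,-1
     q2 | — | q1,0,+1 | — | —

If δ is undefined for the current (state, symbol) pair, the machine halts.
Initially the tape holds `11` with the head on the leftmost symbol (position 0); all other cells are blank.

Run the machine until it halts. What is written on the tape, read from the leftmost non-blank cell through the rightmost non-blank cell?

10

state=q0 head=0 tape=[1]1__   (q0,1)→(q0,1,+1)
state=q0 head=1 tape=1[1]__   (q0,1)→(q0,1,+1)
state=q0 head=2 tape=11[_]_   (q0,_)→(q1,_,+1)
state=q1 head=3 tape=11_[_]   (q1,_)→(q1,_,-1)
state=q1 head=2 tape=11[_]_   (q1,_)→(q1,_,-1)
state=q1 head=1 tape=1[1]__   (q1,1)→(q0,0,+1)
state=q0 head=2 tape=10[_]_   (q0,_)→(q1,_,+1)
state=q1 head=3 tape=10_[_]   (q1,_)→(q1,_,-1)
state=q1 head=2 tape=10[_]_   (q1,_)→(q1,_,-1)
state=q1 head=1 tape=1[0]__
The non-blank tape span at halt is 10.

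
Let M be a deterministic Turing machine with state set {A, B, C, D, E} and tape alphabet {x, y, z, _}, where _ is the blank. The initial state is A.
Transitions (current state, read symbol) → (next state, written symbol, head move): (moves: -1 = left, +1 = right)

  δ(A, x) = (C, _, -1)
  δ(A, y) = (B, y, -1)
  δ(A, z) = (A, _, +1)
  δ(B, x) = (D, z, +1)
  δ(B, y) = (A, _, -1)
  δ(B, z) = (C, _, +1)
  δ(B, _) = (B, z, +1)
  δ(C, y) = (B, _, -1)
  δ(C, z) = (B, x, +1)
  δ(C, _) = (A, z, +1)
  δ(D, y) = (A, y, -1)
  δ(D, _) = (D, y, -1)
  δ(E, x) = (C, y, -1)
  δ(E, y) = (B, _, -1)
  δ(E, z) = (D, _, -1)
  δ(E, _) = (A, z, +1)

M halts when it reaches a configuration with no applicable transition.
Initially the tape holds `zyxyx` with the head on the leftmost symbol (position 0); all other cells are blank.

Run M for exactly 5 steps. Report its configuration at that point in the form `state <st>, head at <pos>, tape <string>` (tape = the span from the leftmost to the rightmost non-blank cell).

A | [z]yxyx   read z → write _, move +1, go to A
A | _[y]xyx   read y → write y, move -1, go to B
B | [_]yxyx   read _ → write z, move +1, go to B
B | z[y]xyx   read y → write _, move -1, go to A
A | [z]_xyx   read z → write _, move +1, go to A
A | _[_]xyx
After 5 steps: state A, head at 1, tape xyx.

state A, head at 1, tape xyx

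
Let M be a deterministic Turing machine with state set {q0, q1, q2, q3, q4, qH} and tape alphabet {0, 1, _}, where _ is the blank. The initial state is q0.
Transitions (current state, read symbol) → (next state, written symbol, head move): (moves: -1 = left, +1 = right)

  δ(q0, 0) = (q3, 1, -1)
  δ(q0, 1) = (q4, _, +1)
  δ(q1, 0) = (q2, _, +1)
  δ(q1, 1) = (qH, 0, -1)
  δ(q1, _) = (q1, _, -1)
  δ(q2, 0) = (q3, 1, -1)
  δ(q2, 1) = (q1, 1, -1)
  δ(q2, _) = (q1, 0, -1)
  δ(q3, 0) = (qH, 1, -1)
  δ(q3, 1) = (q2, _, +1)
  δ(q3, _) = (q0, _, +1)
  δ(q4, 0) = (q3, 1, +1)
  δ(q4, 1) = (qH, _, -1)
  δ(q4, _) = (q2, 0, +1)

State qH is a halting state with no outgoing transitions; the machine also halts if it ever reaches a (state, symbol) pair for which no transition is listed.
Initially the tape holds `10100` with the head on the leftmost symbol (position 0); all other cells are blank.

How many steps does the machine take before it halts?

8

state=q0 head=0 tape=[1]0100__   (q0,1)→(q4,_,+1)
state=q4 head=1 tape=_[0]100__   (q4,0)→(q3,1,+1)
state=q3 head=2 tape=_1[1]00__   (q3,1)→(q2,_,+1)
state=q2 head=3 tape=_1_[0]0__   (q2,0)→(q3,1,-1)
state=q3 head=2 tape=_1[_]10__   (q3,_)→(q0,_,+1)
state=q0 head=3 tape=_1_[1]0__   (q0,1)→(q4,_,+1)
state=q4 head=4 tape=_1__[0]__   (q4,0)→(q3,1,+1)
state=q3 head=5 tape=_1__1[_]_   (q3,_)→(q0,_,+1)
state=q0 head=6 tape=_1__1_[_]
M halts after 8 transitions.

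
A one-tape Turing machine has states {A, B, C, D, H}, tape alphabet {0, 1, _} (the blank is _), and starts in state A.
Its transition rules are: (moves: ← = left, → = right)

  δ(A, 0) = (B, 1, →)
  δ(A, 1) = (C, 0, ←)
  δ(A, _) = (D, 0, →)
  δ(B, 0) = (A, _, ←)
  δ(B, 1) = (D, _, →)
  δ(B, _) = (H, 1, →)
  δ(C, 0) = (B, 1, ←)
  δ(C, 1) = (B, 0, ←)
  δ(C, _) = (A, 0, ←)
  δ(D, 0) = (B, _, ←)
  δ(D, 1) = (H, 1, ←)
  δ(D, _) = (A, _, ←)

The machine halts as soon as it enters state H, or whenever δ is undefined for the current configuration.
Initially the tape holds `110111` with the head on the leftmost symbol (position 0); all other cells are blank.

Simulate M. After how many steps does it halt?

A | ___[1]10111   read 1 → write 0, move ←, go to C
C | __[_]010111   read _ → write 0, move ←, go to A
A | _[_]0010111   read _ → write 0, move →, go to D
D | _0[0]010111   read 0 → write _, move ←, go to B
B | _[0]_010111   read 0 → write _, move ←, go to A
A | [_]__010111   read _ → write 0, move →, go to D
D | 0[_]_010111   read _ → write _, move ←, go to A
A | [0]__010111   read 0 → write 1, move →, go to B
B | 1[_]_010111   read _ → write 1, move →, go to H
H | 11[_]010111
M halts after 9 transitions.

9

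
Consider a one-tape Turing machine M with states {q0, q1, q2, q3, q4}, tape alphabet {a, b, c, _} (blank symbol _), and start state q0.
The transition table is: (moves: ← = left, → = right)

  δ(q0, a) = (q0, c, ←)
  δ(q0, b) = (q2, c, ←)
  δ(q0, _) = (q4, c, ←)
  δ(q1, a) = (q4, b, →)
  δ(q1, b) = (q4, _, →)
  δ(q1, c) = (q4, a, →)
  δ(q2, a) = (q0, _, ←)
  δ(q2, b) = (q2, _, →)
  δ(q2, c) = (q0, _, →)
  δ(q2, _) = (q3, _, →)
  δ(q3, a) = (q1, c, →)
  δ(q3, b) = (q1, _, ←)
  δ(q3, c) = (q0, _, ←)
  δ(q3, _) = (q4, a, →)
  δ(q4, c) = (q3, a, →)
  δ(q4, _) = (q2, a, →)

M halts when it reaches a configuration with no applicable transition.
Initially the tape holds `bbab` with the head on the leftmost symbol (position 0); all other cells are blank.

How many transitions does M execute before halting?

state=q0 head=0 tape=__[b]bab   (q0,b)→(q2,c,←)
state=q2 head=-1 tape=_[_]cbab   (q2,_)→(q3,_,→)
state=q3 head=0 tape=__[c]bab   (q3,c)→(q0,_,←)
state=q0 head=-1 tape=_[_]_bab   (q0,_)→(q4,c,←)
state=q4 head=-2 tape=[_]c_bab   (q4,_)→(q2,a,→)
state=q2 head=-1 tape=a[c]_bab   (q2,c)→(q0,_,→)
state=q0 head=0 tape=a_[_]bab   (q0,_)→(q4,c,←)
state=q4 head=-1 tape=a[_]cbab   (q4,_)→(q2,a,→)
state=q2 head=0 tape=aa[c]bab   (q2,c)→(q0,_,→)
state=q0 head=1 tape=aa_[b]ab   (q0,b)→(q2,c,←)
state=q2 head=0 tape=aa[_]cab   (q2,_)→(q3,_,→)
state=q3 head=1 tape=aa_[c]ab   (q3,c)→(q0,_,←)
state=q0 head=0 tape=aa[_]_ab   (q0,_)→(q4,c,←)
state=q4 head=-1 tape=a[a]c_ab
M halts after 13 transitions.

13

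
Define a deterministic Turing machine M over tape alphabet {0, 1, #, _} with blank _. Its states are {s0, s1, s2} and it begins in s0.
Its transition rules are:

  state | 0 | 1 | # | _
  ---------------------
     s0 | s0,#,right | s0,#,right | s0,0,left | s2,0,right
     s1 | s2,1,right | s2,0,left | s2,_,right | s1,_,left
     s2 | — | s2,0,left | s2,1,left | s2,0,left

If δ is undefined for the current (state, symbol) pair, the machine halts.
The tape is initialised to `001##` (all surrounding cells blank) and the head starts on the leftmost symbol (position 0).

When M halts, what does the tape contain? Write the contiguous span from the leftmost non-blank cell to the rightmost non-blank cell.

00000#

state=s0 head=0 tape=_[0]01##   (s0,0)→(s0,#,right)
state=s0 head=1 tape=_#[0]1##   (s0,0)→(s0,#,right)
state=s0 head=2 tape=_##[1]##   (s0,1)→(s0,#,right)
state=s0 head=3 tape=_###[#]#   (s0,#)→(s0,0,left)
state=s0 head=2 tape=_##[#]0#   (s0,#)→(s0,0,left)
state=s0 head=1 tape=_#[#]00#   (s0,#)→(s0,0,left)
state=s0 head=0 tape=_[#]000#   (s0,#)→(s0,0,left)
state=s0 head=-1 tape=[_]0000#   (s0,_)→(s2,0,right)
state=s2 head=0 tape=0[0]000#
The non-blank tape span at halt is 00000#.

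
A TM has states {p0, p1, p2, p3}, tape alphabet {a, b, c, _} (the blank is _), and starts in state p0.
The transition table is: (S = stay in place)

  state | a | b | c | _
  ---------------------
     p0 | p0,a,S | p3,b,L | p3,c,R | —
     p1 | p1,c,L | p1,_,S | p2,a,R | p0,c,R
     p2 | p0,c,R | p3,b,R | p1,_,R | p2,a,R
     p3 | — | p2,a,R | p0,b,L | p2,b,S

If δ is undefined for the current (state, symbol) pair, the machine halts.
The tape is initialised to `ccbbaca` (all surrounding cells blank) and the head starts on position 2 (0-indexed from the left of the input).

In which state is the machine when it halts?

p0 | cc[b]baca   read b → write b, move L, go to p3
p3 | c[c]bbaca   read c → write b, move L, go to p0
p0 | [c]bbbaca   read c → write c, move R, go to p3
p3 | c[b]bbaca   read b → write a, move R, go to p2
p2 | ca[b]baca   read b → write b, move R, go to p3
p3 | cab[b]aca   read b → write a, move R, go to p2
p2 | caba[a]ca   read a → write c, move R, go to p0
p0 | cabac[c]a   read c → write c, move R, go to p3
p3 | cabacc[a]
No transition is defined for (p3, a); M halts in state p3.

p3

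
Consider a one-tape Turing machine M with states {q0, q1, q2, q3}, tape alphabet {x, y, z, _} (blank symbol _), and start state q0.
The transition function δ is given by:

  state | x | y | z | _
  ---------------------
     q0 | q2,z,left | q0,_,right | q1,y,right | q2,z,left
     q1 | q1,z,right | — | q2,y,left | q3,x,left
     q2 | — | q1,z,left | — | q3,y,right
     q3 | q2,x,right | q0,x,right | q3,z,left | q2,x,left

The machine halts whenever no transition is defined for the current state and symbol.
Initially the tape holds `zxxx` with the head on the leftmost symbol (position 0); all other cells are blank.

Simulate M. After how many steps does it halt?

q0 | [z]xxx_   read z → write y, move right, go to q1
q1 | y[x]xx_   read x → write z, move right, go to q1
q1 | yz[x]x_   read x → write z, move right, go to q1
q1 | yzz[x]_   read x → write z, move right, go to q1
q1 | yzzz[_]   read _ → write x, move left, go to q3
q3 | yzz[z]x   read z → write z, move left, go to q3
q3 | yz[z]zx   read z → write z, move left, go to q3
q3 | y[z]zzx   read z → write z, move left, go to q3
q3 | [y]zzzx   read y → write x, move right, go to q0
q0 | x[z]zzx   read z → write y, move right, go to q1
q1 | xy[z]zx   read z → write y, move left, go to q2
q2 | x[y]yzx   read y → write z, move left, go to q1
q1 | [x]zyzx   read x → write z, move right, go to q1
q1 | z[z]yzx   read z → write y, move left, go to q2
q2 | [z]yyzx
M halts after 14 transitions.

14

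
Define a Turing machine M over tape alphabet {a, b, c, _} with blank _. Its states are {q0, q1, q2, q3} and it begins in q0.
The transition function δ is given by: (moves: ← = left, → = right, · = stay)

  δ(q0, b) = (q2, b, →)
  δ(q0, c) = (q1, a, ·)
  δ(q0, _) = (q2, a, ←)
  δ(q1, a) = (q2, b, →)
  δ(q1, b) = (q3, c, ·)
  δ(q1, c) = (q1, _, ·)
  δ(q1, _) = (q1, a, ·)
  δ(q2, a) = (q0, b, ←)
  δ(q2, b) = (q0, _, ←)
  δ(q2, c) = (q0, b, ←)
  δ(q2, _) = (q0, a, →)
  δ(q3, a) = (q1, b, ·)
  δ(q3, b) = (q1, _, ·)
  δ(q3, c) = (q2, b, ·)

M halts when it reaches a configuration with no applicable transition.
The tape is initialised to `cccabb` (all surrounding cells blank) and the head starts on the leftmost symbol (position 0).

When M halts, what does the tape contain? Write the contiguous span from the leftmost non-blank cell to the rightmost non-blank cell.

state=q0 head=0 tape=[c]ccabb_   (q0,c)→(q1,a,·)
state=q1 head=0 tape=[a]ccabb_   (q1,a)→(q2,b,→)
state=q2 head=1 tape=b[c]cabb_   (q2,c)→(q0,b,←)
state=q0 head=0 tape=[b]bcabb_   (q0,b)→(q2,b,→)
state=q2 head=1 tape=b[b]cabb_   (q2,b)→(q0,_,←)
state=q0 head=0 tape=[b]_cabb_   (q0,b)→(q2,b,→)
state=q2 head=1 tape=b[_]cabb_   (q2,_)→(q0,a,→)
state=q0 head=2 tape=ba[c]abb_   (q0,c)→(q1,a,·)
state=q1 head=2 tape=ba[a]abb_   (q1,a)→(q2,b,→)
state=q2 head=3 tape=bab[a]bb_   (q2,a)→(q0,b,←)
state=q0 head=2 tape=ba[b]bbb_   (q0,b)→(q2,b,→)
state=q2 head=3 tape=bab[b]bb_   (q2,b)→(q0,_,←)
state=q0 head=2 tape=ba[b]_bb_   (q0,b)→(q2,b,→)
state=q2 head=3 tape=bab[_]bb_   (q2,_)→(q0,a,→)
state=q0 head=4 tape=baba[b]b_   (q0,b)→(q2,b,→)
state=q2 head=5 tape=babab[b]_   (q2,b)→(q0,_,←)
state=q0 head=4 tape=baba[b]__   (q0,b)→(q2,b,→)
state=q2 head=5 tape=babab[_]_   (q2,_)→(q0,a,→)
state=q0 head=6 tape=bababa[_]   (q0,_)→(q2,a,←)
state=q2 head=5 tape=babab[a]a   (q2,a)→(q0,b,←)
state=q0 head=4 tape=baba[b]ba   (q0,b)→(q2,b,→)
state=q2 head=5 tape=babab[b]a   (q2,b)→(q0,_,←)
state=q0 head=4 tape=baba[b]_a   (q0,b)→(q2,b,→)
state=q2 head=5 tape=babab[_]a   (q2,_)→(q0,a,→)
state=q0 head=6 tape=bababa[a]
The non-blank tape span at halt is bababaa.

bababaa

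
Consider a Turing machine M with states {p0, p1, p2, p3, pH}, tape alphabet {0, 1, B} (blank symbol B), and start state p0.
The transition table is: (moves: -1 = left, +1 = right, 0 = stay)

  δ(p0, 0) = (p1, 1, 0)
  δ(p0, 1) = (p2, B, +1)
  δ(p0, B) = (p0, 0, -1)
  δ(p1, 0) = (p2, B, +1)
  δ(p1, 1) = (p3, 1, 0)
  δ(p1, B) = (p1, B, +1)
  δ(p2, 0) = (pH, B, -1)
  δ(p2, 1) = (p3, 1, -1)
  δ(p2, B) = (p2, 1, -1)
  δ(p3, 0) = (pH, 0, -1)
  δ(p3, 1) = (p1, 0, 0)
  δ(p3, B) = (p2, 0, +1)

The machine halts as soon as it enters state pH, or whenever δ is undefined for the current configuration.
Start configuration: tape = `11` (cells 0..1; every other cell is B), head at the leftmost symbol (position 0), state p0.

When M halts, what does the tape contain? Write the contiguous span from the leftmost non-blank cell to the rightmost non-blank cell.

state=p0 head=0 tape=B[1]1   (p0,1)→(p2,B,+1)
state=p2 head=1 tape=BB[1]   (p2,1)→(p3,1,-1)
state=p3 head=0 tape=B[B]1   (p3,B)→(p2,0,+1)
state=p2 head=1 tape=B0[1]   (p2,1)→(p3,1,-1)
state=p3 head=0 tape=B[0]1   (p3,0)→(pH,0,-1)
state=pH head=-1 tape=[B]01
The non-blank tape span at halt is 01.

01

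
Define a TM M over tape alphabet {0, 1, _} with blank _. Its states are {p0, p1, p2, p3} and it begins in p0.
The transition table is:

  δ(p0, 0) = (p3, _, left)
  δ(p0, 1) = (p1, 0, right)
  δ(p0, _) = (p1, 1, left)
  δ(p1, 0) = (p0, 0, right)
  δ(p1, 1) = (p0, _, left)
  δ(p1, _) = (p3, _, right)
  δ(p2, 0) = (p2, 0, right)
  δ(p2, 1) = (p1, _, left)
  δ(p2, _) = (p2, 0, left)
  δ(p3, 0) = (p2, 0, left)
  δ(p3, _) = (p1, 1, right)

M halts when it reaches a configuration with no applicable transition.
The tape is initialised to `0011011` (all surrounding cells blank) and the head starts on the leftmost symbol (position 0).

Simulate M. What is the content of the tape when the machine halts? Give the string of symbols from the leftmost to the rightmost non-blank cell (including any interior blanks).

p0 | __[0]011011   read 0 → write _, move left, go to p3
p3 | _[_]_011011   read _ → write 1, move right, go to p1
p1 | _1[_]011011   read _ → write _, move right, go to p3
p3 | _1_[0]11011   read 0 → write 0, move left, go to p2
p2 | _1[_]011011   read _ → write 0, move left, go to p2
p2 | _[1]0011011   read 1 → write _, move left, go to p1
p1 | [_]_0011011   read _ → write _, move right, go to p3
p3 | _[_]0011011   read _ → write 1, move right, go to p1
p1 | _1[0]011011   read 0 → write 0, move right, go to p0
p0 | _10[0]11011   read 0 → write _, move left, go to p3
p3 | _1[0]_11011   read 0 → write 0, move left, go to p2
p2 | _[1]0_11011   read 1 → write _, move left, go to p1
p1 | [_]_0_11011   read _ → write _, move right, go to p3
p3 | _[_]0_11011   read _ → write 1, move right, go to p1
p1 | _1[0]_11011   read 0 → write 0, move right, go to p0
p0 | _10[_]11011   read _ → write 1, move left, go to p1
p1 | _1[0]111011   read 0 → write 0, move right, go to p0
p0 | _10[1]11011   read 1 → write 0, move right, go to p1
p1 | _100[1]1011   read 1 → write _, move left, go to p0
p0 | _10[0]_1011   read 0 → write _, move left, go to p3
p3 | _1[0]__1011   read 0 → write 0, move left, go to p2
p2 | _[1]0__1011   read 1 → write _, move left, go to p1
p1 | [_]_0__1011   read _ → write _, move right, go to p3
p3 | _[_]0__1011   read _ → write 1, move right, go to p1
p1 | _1[0]__1011   read 0 → write 0, move right, go to p0
p0 | _10[_]_1011   read _ → write 1, move left, go to p1
p1 | _1[0]1_1011   read 0 → write 0, move right, go to p0
p0 | _10[1]_1011   read 1 → write 0, move right, go to p1
p1 | _100[_]1011   read _ → write _, move right, go to p3
p3 | _100_[1]011
The non-blank tape span at halt is 100_1011.

100_1011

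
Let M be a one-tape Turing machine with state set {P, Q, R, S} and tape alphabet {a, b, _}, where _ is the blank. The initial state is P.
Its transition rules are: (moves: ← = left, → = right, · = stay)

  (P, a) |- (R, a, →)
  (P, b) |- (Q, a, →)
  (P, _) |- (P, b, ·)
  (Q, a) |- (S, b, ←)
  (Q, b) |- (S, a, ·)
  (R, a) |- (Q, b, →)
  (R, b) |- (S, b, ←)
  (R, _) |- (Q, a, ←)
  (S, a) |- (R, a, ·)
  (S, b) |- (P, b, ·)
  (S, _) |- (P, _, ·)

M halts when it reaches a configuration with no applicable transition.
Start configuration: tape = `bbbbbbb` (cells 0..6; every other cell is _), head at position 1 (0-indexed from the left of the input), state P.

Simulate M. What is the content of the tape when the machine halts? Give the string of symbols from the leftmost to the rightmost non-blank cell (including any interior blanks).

P | b[b]bbbbb_   read b → write a, move →, go to Q
Q | ba[b]bbbb_   read b → write a, move ·, go to S
S | ba[a]bbbb_   read a → write a, move ·, go to R
R | ba[a]bbbb_   read a → write b, move →, go to Q
Q | bab[b]bbb_   read b → write a, move ·, go to S
S | bab[a]bbb_   read a → write a, move ·, go to R
R | bab[a]bbb_   read a → write b, move →, go to Q
Q | babb[b]bb_   read b → write a, move ·, go to S
S | babb[a]bb_   read a → write a, move ·, go to R
R | babb[a]bb_   read a → write b, move →, go to Q
Q | babbb[b]b_   read b → write a, move ·, go to S
S | babbb[a]b_   read a → write a, move ·, go to R
R | babbb[a]b_   read a → write b, move →, go to Q
Q | babbbb[b]_   read b → write a, move ·, go to S
S | babbbb[a]_   read a → write a, move ·, go to R
R | babbbb[a]_   read a → write b, move →, go to Q
Q | babbbbb[_]
The non-blank tape span at halt is babbbbb.

babbbbb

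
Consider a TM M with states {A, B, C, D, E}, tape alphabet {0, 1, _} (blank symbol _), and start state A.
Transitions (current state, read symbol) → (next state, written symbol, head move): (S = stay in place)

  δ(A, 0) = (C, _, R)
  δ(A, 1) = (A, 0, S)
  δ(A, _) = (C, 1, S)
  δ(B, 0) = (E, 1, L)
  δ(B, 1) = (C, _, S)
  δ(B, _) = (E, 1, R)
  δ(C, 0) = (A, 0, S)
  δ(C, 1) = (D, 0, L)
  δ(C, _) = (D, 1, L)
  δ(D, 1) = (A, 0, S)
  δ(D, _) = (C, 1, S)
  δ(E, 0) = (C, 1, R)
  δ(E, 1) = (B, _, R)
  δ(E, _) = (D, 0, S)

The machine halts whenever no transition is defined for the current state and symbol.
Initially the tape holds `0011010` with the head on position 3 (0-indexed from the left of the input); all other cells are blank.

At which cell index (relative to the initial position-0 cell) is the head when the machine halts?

1

A | 001[1]010_   read 1 → write 0, move S, go to A
A | 001[0]010_   read 0 → write _, move R, go to C
C | 001_[0]10_   read 0 → write 0, move S, go to A
A | 001_[0]10_   read 0 → write _, move R, go to C
C | 001__[1]0_   read 1 → write 0, move L, go to D
D | 001_[_]00_   read _ → write 1, move S, go to C
C | 001_[1]00_   read 1 → write 0, move L, go to D
D | 001[_]000_   read _ → write 1, move S, go to C
C | 001[1]000_   read 1 → write 0, move L, go to D
D | 00[1]0000_   read 1 → write 0, move S, go to A
A | 00[0]0000_   read 0 → write _, move R, go to C
C | 00_[0]000_   read 0 → write 0, move S, go to A
A | 00_[0]000_   read 0 → write _, move R, go to C
C | 00__[0]00_   read 0 → write 0, move S, go to A
A | 00__[0]00_   read 0 → write _, move R, go to C
C | 00___[0]0_   read 0 → write 0, move S, go to A
A | 00___[0]0_   read 0 → write _, move R, go to C
C | 00____[0]_   read 0 → write 0, move S, go to A
A | 00____[0]_   read 0 → write _, move R, go to C
C | 00_____[_]   read _ → write 1, move L, go to D
D | 00____[_]1   read _ → write 1, move S, go to C
C | 00____[1]1   read 1 → write 0, move L, go to D
D | 00___[_]01   read _ → write 1, move S, go to C
C | 00___[1]01   read 1 → write 0, move L, go to D
D | 00__[_]001   read _ → write 1, move S, go to C
C | 00__[1]001   read 1 → write 0, move L, go to D
D | 00_[_]0001   read _ → write 1, move S, go to C
C | 00_[1]0001   read 1 → write 0, move L, go to D
D | 00[_]00001   read _ → write 1, move S, go to C
C | 00[1]00001   read 1 → write 0, move L, go to D
D | 0[0]000001
At halt the head is at cell 1.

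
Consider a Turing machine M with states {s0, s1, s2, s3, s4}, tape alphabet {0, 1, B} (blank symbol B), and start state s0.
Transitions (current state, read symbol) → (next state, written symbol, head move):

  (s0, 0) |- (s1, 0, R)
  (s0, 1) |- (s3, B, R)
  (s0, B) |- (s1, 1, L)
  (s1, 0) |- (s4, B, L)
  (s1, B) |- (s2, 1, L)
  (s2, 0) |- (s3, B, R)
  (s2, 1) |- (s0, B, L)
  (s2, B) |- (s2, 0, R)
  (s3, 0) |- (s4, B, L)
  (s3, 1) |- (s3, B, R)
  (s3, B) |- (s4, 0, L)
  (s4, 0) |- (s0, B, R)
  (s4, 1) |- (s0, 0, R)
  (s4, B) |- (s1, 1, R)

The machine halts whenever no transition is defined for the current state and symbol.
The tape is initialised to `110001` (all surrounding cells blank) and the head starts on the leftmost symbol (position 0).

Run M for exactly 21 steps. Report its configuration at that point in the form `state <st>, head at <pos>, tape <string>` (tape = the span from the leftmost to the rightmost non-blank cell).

s0 | BB[1]10001   read 1 → write B, move R, go to s3
s3 | BBB[1]0001   read 1 → write B, move R, go to s3
s3 | BBBB[0]001   read 0 → write B, move L, go to s4
s4 | BBB[B]B001   read B → write 1, move R, go to s1
s1 | BBB1[B]001   read B → write 1, move L, go to s2
s2 | BBB[1]1001   read 1 → write B, move L, go to s0
s0 | BB[B]B1001   read B → write 1, move L, go to s1
s1 | B[B]1B1001   read B → write 1, move L, go to s2
s2 | [B]11B1001   read B → write 0, move R, go to s2
s2 | 0[1]1B1001   read 1 → write B, move L, go to s0
s0 | [0]B1B1001   read 0 → write 0, move R, go to s1
s1 | 0[B]1B1001   read B → write 1, move L, go to s2
s2 | [0]11B1001   read 0 → write B, move R, go to s3
s3 | B[1]1B1001   read 1 → write B, move R, go to s3
s3 | BB[1]B1001   read 1 → write B, move R, go to s3
s3 | BBB[B]1001   read B → write 0, move L, go to s4
s4 | BB[B]01001   read B → write 1, move R, go to s1
s1 | BB1[0]1001   read 0 → write B, move L, go to s4
s4 | BB[1]B1001   read 1 → write 0, move R, go to s0
s0 | BB0[B]1001   read B → write 1, move L, go to s1
s1 | BB[0]11001   read 0 → write B, move L, go to s4
s4 | B[B]B11001
After 21 steps: state s4, head at -1, tape 11001.

state s4, head at -1, tape 11001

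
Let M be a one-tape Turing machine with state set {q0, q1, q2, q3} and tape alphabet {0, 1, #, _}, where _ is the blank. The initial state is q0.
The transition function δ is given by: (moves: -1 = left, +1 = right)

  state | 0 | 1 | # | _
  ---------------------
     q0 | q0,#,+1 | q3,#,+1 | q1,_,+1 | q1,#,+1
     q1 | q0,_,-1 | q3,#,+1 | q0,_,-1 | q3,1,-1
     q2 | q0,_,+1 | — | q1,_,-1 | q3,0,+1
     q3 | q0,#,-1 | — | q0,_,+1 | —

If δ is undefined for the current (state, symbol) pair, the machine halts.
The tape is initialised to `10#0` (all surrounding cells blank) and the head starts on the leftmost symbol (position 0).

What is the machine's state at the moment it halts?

q3

q0 | [1]0#0___   read 1 → write #, move +1, go to q3
q3 | #[0]#0___   read 0 → write #, move -1, go to q0
q0 | [#]##0___   read # → write _, move +1, go to q1
q1 | _[#]#0___   read # → write _, move -1, go to q0
q0 | [_]_#0___   read _ → write #, move +1, go to q1
q1 | #[_]#0___   read _ → write 1, move -1, go to q3
q3 | [#]1#0___   read # → write _, move +1, go to q0
q0 | _[1]#0___   read 1 → write #, move +1, go to q3
q3 | _#[#]0___   read # → write _, move +1, go to q0
q0 | _#_[0]___   read 0 → write #, move +1, go to q0
q0 | _#_#[_]__   read _ → write #, move +1, go to q1
q1 | _#_##[_]_   read _ → write 1, move -1, go to q3
q3 | _#_#[#]1_   read # → write _, move +1, go to q0
q0 | _#_#_[1]_   read 1 → write #, move +1, go to q3
q3 | _#_#_#[_]
No transition is defined for (q3, _); M halts in state q3.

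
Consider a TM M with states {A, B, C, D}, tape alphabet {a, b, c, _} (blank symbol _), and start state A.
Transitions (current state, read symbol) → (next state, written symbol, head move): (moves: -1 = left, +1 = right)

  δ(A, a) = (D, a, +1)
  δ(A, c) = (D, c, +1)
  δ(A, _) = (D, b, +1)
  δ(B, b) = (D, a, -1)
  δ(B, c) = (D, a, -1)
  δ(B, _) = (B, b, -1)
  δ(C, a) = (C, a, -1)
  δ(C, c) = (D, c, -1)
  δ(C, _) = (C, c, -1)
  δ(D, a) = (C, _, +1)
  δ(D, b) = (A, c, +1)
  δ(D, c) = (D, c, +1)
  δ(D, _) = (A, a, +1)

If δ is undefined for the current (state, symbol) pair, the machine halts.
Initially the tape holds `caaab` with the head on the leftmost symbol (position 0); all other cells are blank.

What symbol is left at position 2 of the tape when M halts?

c

state=A head=0 tape=_[c]aaab   (A,c)→(D,c,+1)
state=D head=1 tape=_c[a]aab   (D,a)→(C,_,+1)
state=C head=2 tape=_c_[a]ab   (C,a)→(C,a,-1)
state=C head=1 tape=_c[_]aab   (C,_)→(C,c,-1)
state=C head=0 tape=_[c]caab   (C,c)→(D,c,-1)
state=D head=-1 tape=[_]ccaab   (D,_)→(A,a,+1)
state=A head=0 tape=a[c]caab   (A,c)→(D,c,+1)
state=D head=1 tape=ac[c]aab   (D,c)→(D,c,+1)
state=D head=2 tape=acc[a]ab   (D,a)→(C,_,+1)
state=C head=3 tape=acc_[a]b   (C,a)→(C,a,-1)
state=C head=2 tape=acc[_]ab   (C,_)→(C,c,-1)
state=C head=1 tape=ac[c]cab   (C,c)→(D,c,-1)
state=D head=0 tape=a[c]ccab   (D,c)→(D,c,+1)
state=D head=1 tape=ac[c]cab   (D,c)→(D,c,+1)
state=D head=2 tape=acc[c]ab   (D,c)→(D,c,+1)
state=D head=3 tape=accc[a]b   (D,a)→(C,_,+1)
state=C head=4 tape=accc_[b]
Cell 2 holds c when M halts.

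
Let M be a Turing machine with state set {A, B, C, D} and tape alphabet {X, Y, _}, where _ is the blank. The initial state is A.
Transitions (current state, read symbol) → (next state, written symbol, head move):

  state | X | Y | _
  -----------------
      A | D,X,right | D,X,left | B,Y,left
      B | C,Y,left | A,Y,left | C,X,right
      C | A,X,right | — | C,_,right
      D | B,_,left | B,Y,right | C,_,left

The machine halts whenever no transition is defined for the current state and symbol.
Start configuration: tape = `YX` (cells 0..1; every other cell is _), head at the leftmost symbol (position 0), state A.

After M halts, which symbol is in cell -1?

X

state=A head=0 tape=__[Y]X__   (A,Y)→(D,X,left)
state=D head=-1 tape=_[_]XX__   (D,_)→(C,_,left)
state=C head=-2 tape=[_]_XX__   (C,_)→(C,_,right)
state=C head=-1 tape=_[_]XX__   (C,_)→(C,_,right)
state=C head=0 tape=__[X]X__   (C,X)→(A,X,right)
state=A head=1 tape=__X[X]__   (A,X)→(D,X,right)
state=D head=2 tape=__XX[_]_   (D,_)→(C,_,left)
state=C head=1 tape=__X[X]__   (C,X)→(A,X,right)
state=A head=2 tape=__XX[_]_   (A,_)→(B,Y,left)
state=B head=1 tape=__X[X]Y_   (B,X)→(C,Y,left)
state=C head=0 tape=__[X]YY_   (C,X)→(A,X,right)
state=A head=1 tape=__X[Y]Y_   (A,Y)→(D,X,left)
state=D head=0 tape=__[X]XY_   (D,X)→(B,_,left)
state=B head=-1 tape=_[_]_XY_   (B,_)→(C,X,right)
state=C head=0 tape=_X[_]XY_   (C,_)→(C,_,right)
state=C head=1 tape=_X_[X]Y_   (C,X)→(A,X,right)
state=A head=2 tape=_X_X[Y]_   (A,Y)→(D,X,left)
state=D head=1 tape=_X_[X]X_   (D,X)→(B,_,left)
state=B head=0 tape=_X[_]_X_   (B,_)→(C,X,right)
state=C head=1 tape=_XX[_]X_   (C,_)→(C,_,right)
state=C head=2 tape=_XX_[X]_   (C,X)→(A,X,right)
state=A head=3 tape=_XX_X[_]   (A,_)→(B,Y,left)
state=B head=2 tape=_XX_[X]Y   (B,X)→(C,Y,left)
state=C head=1 tape=_XX[_]YY   (C,_)→(C,_,right)
state=C head=2 tape=_XX_[Y]Y
Cell -1 holds X when M halts.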